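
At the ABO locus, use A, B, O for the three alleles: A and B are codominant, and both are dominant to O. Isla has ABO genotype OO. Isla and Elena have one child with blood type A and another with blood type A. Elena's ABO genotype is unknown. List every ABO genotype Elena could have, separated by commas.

AA, AB, AO

For each candidate genotype of Elena, check whether crossing it with OO can produce every observed child phenotype.
  AA → possible child types {A} ✓
  AB → possible child types {A, B} ✓
  AO → possible child types {O, A} ✓
  BB → possible child types {B} ✗
  BO → possible child types {O, B} ✗
  OO → possible child types {O} ✗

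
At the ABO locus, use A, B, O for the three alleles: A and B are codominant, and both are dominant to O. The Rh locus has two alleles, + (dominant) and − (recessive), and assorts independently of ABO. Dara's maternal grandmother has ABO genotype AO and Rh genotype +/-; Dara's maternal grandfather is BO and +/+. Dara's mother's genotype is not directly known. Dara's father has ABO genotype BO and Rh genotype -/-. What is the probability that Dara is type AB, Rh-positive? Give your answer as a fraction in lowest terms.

Dara's mother's ABO genotype from AO × BO: 1/4 AB, 1/4 AO, 1/4 BO, 1/4 OO.
Crossing each possibility with the father BO and summing P(type AB): 1/4·1/4 + 1/4·1/4 + 1/4·0 + 1/4·0 = 1/8.
Similarly for Rh via the mother's Rh distribution: P(Rh+) = 3/4.
Independent loci: 1/8 × 3/4 = 3/32.

3/32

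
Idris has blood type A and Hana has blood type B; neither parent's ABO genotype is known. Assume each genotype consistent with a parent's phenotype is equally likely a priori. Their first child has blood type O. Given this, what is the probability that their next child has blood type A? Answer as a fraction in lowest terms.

1/4

Possible genotypes: Idris ∈ {I^A I^A, I^A i}; Hana ∈ {I^B I^B, I^B i}.
Weight each parental genotype pair by prior × P(type-O child):
  I^A i × I^B i: posterior weight 1; P(next child type A) = 1/4.
Weighted sum = 1/4.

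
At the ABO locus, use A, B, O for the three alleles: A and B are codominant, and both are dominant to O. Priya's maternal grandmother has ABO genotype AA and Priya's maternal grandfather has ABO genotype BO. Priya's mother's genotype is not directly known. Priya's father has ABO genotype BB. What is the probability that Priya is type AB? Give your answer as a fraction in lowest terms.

1/2

Priya's mother's ABO genotype from AA × BO: 1/2 AB, 1/2 AO.
Crossing each possibility with the father BB and summing P(type AB): 1/2·1/2 + 1/2·1/2 = 1/2.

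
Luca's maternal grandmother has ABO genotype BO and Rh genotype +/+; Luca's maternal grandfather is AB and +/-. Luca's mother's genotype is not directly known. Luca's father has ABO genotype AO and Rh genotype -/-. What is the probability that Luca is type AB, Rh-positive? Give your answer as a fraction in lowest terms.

Luca's mother's ABO genotype from BO × AB: 1/4 AB, 1/4 AO, 1/4 BB, 1/4 BO.
Crossing each possibility with the father AO and summing P(type AB): 1/4·1/4 + 1/4·0 + 1/4·1/2 + 1/4·1/4 = 1/4.
Similarly for Rh via the mother's Rh distribution: P(Rh+) = 3/4.
Independent loci: 1/4 × 3/4 = 3/16.

3/16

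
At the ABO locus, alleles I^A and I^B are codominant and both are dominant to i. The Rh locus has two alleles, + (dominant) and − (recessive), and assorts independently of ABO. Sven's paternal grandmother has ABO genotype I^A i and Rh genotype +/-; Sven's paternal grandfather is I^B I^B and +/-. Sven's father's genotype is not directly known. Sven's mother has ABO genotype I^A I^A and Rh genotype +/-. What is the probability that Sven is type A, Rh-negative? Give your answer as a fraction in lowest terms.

1/8

Sven's father's ABO genotype from I^A i × I^B I^B: 1/2 I^A I^B, 1/2 I^B i.
Crossing each possibility with the mother I^A I^A and summing P(type A): 1/2·1/2 + 1/2·1/2 = 1/2.
Similarly for Rh via the father's Rh distribution: P(Rh-) = 1/4.
Independent loci: 1/2 × 1/4 = 1/8.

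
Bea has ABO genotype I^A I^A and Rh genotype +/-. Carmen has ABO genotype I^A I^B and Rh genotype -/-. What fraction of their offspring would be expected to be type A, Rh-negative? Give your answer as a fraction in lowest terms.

1/4

ABO cross I^A I^A × I^A I^B → offspring phenotypes: 1/2 A, 1/2 AB.
Rh cross +/- × -/- → 1/2 Rh+, 1/2 Rh-.
Independent loci: P(type A, Rh-negative) = 1/2 × 1/2 = 1/4.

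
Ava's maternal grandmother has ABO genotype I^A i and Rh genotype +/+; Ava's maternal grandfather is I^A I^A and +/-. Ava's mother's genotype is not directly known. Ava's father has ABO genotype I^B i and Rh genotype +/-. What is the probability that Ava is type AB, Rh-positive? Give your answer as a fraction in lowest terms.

Ava's mother's ABO genotype from I^A i × I^A I^A: 1/2 I^A I^A, 1/2 I^A i.
Crossing each possibility with the father I^B i and summing P(type AB): 1/2·1/2 + 1/2·1/4 = 3/8.
Similarly for Rh via the mother's Rh distribution: P(Rh+) = 7/8.
Independent loci: 3/8 × 7/8 = 21/64.

21/64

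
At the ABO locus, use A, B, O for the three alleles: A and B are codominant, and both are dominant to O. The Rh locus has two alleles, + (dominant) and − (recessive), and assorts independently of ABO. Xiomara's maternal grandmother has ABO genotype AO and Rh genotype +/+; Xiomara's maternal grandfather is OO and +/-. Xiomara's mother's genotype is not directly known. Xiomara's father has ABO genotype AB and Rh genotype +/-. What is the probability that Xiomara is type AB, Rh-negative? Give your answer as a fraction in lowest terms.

Xiomara's mother's ABO genotype from AO × OO: 1/2 AO, 1/2 OO.
Crossing each possibility with the father AB and summing P(type AB): 1/2·1/4 + 1/2·0 = 1/8.
Similarly for Rh via the mother's Rh distribution: P(Rh-) = 1/8.
Independent loci: 1/8 × 1/8 = 1/64.

1/64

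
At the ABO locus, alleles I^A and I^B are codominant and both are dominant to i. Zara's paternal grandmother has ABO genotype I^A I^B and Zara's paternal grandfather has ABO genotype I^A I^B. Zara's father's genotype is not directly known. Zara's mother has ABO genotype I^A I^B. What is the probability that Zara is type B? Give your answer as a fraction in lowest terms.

Zara's father's ABO genotype from I^A I^B × I^A I^B: 1/4 I^A I^A, 1/2 I^A I^B, 1/4 I^B I^B.
Crossing each possibility with the mother I^A I^B and summing P(type B): 1/4·0 + 1/2·1/4 + 1/4·1/2 = 1/4.

1/4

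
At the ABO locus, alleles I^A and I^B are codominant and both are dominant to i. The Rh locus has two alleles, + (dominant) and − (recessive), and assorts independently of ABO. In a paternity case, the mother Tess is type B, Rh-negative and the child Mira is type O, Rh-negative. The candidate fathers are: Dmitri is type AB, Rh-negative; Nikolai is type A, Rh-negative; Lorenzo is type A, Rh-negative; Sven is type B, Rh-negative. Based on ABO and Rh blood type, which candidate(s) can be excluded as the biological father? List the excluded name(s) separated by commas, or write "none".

Dmitri

A candidate is excluded only if no genotype consistent with his phenotype could produce a type O, Rh-negative child with a type B, Rh-negative mother.
Dmitri (type AB, Rh-): no genotype consistent with that phenotype can produce a type-O Rh- child with a type-B mother.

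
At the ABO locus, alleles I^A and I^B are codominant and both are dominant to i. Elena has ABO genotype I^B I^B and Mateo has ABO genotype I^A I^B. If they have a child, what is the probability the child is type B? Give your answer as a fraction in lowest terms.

ABO cross I^B I^B × I^A I^B → offspring phenotypes: 1/2 B, 1/2 AB.
So P(type B) = 1/2.

1/2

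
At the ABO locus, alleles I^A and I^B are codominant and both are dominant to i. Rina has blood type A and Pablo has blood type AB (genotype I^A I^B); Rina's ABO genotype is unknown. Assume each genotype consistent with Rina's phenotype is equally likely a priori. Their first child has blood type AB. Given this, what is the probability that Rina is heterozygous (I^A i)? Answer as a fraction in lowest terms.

1/3

Possible genotypes: Rina ∈ {I^A I^A, I^A i}; Pablo ∈ {I^A I^B}.
Weight each parental genotype pair by prior × P(type-AB child):
  I^A I^A × I^A I^B: posterior weight 2/3.
  I^A i × I^A I^B: posterior weight 1/3.
Sum the posterior weight over pairs where Rina is I^A i: 1/3.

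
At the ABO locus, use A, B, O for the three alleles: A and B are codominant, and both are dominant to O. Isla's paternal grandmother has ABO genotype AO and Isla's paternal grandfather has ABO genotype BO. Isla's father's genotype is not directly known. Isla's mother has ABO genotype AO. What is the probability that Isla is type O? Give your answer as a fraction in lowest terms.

1/4

Isla's father's ABO genotype from AO × BO: 1/4 AB, 1/4 AO, 1/4 BO, 1/4 OO.
Crossing each possibility with the mother AO and summing P(type O): 1/4·0 + 1/4·1/4 + 1/4·1/4 + 1/4·1/2 = 1/4.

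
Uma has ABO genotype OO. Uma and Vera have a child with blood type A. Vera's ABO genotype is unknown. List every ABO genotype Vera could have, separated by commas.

AA, AB, AO

For each candidate genotype of Vera, check whether crossing it with OO can produce every observed child phenotype.
  AA → possible child types {A} ✓
  AB → possible child types {A, B} ✓
  AO → possible child types {O, A} ✓
  BB → possible child types {B} ✗
  BO → possible child types {O, B} ✗
  OO → possible child types {O} ✗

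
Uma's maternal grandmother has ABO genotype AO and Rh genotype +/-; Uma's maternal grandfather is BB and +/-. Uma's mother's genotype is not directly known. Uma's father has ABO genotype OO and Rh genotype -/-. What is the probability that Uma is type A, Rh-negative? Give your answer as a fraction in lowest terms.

Uma's mother's ABO genotype from AO × BB: 1/2 AB, 1/2 BO.
Crossing each possibility with the father OO and summing P(type A): 1/2·1/2 + 1/2·0 = 1/4.
Similarly for Rh via the mother's Rh distribution: P(Rh-) = 1/2.
Independent loci: 1/4 × 1/2 = 1/8.

1/8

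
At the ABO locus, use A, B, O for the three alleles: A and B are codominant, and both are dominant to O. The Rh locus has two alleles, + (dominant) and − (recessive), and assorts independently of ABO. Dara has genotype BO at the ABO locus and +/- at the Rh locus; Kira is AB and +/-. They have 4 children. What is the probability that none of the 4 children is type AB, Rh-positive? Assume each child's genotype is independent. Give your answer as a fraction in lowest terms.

28561/65536

ABO cross BO × AB → 1/4 A, 1/2 B, 1/4 AB.
Rh cross +/- × +/- → 3/4 Rh+, 1/4 Rh-; so P(type AB, Rh-positive) = 1/4 × 3/4 = 3/16 per child.
P(not type AB, Rh-positive) = 13/16 for one child; (13/16)^4 = 28561/65536.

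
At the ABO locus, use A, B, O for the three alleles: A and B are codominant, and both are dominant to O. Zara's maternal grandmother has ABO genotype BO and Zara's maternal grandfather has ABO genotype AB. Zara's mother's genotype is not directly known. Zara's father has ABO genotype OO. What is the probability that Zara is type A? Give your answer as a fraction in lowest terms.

1/4

Zara's mother's ABO genotype from BO × AB: 1/4 AB, 1/4 AO, 1/4 BB, 1/4 BO.
Crossing each possibility with the father OO and summing P(type A): 1/4·1/2 + 1/4·1/2 + 1/4·0 + 1/4·0 = 1/4.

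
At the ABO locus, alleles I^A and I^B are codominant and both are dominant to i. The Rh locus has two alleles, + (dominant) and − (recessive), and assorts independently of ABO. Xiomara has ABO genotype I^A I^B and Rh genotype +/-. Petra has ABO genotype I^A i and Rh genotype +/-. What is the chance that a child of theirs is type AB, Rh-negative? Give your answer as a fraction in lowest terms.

ABO cross I^A I^B × I^A i → offspring phenotypes: 1/2 A, 1/4 B, 1/4 AB.
Rh cross +/- × +/- → 3/4 Rh+, 1/4 Rh-.
Independent loci: P(type AB, Rh-negative) = 1/4 × 1/4 = 1/16.

1/16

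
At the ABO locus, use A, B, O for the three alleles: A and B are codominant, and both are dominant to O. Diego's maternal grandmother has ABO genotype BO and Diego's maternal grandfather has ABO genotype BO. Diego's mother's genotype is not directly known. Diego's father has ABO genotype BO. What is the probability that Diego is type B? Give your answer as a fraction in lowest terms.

3/4

Diego's mother's ABO genotype from BO × BO: 1/4 BB, 1/2 BO, 1/4 OO.
Crossing each possibility with the father BO and summing P(type B): 1/4·1 + 1/2·3/4 + 1/4·1/2 = 3/4.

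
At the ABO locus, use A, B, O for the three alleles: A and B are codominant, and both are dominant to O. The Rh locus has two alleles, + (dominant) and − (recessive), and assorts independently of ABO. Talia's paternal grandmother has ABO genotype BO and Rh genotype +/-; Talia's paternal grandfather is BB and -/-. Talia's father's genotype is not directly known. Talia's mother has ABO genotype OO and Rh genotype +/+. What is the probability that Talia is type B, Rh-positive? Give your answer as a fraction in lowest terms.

Talia's father's ABO genotype from BO × BB: 1/2 BB, 1/2 BO.
Crossing each possibility with the mother OO and summing P(type B): 1/2·1 + 1/2·1/2 = 3/4.
Similarly for Rh via the father's Rh distribution: P(Rh+) = 1.
Independent loci: 3/4 × 1 = 3/4.

3/4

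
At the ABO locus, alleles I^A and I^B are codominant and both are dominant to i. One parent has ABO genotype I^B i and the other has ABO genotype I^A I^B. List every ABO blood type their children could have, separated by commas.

A, B, AB

Gametes from I^B i × I^A I^B give offspring ABO genotypes I^A I^B, I^A i, I^B I^B, I^B i, i.e. phenotypes A, B, AB.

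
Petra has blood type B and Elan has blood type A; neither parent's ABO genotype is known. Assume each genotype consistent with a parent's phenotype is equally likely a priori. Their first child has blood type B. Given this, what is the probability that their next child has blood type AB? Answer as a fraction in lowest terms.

Possible genotypes: Petra ∈ {I^B I^B, I^B i}; Elan ∈ {I^A I^A, I^A i}.
Weight each parental genotype pair by prior × P(type-B child):
  I^B I^B × I^A i: posterior weight 2/3; P(next child type AB) = 1/2.
  I^B i × I^A i: posterior weight 1/3; P(next child type AB) = 1/4.
Weighted sum = 5/12.

5/12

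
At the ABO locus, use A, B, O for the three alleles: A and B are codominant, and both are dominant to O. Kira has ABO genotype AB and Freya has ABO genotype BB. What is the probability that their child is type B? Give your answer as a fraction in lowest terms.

1/2

ABO cross AB × BB → offspring phenotypes: 1/2 B, 1/2 AB.
So P(type B) = 1/2.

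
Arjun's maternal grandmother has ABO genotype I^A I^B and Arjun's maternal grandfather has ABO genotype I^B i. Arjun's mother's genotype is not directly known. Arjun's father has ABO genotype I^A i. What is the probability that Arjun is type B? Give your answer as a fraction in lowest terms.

Arjun's mother's ABO genotype from I^A I^B × I^B i: 1/4 I^A I^B, 1/4 I^A i, 1/4 I^B I^B, 1/4 I^B i.
Crossing each possibility with the father I^A i and summing P(type B): 1/4·1/4 + 1/4·0 + 1/4·1/2 + 1/4·1/4 = 1/4.

1/4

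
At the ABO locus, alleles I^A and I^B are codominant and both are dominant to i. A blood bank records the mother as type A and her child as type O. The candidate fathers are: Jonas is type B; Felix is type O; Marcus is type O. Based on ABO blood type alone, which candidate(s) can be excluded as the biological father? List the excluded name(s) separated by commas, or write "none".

none

A candidate is excluded only if no genotype consistent with his phenotype could produce a type O child with a type A mother.
Every candidate has at least one consistent genotype combination, so none can be excluded.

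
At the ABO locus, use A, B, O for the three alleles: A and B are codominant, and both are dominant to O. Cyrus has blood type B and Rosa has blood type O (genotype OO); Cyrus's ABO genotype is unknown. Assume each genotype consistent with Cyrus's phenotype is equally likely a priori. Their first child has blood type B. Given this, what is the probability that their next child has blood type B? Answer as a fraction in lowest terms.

Possible genotypes: Cyrus ∈ {BB, BO}; Rosa ∈ {OO}.
Weight each parental genotype pair by prior × P(type-B child):
  BB × OO: posterior weight 2/3; P(next child type B) = 1.
  BO × OO: posterior weight 1/3; P(next child type B) = 1/2.
Weighted sum = 5/6.

5/6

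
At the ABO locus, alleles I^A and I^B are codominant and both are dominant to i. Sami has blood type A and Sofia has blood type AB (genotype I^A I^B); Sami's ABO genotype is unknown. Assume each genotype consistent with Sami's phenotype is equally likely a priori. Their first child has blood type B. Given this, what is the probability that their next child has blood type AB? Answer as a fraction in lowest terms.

Possible genotypes: Sami ∈ {I^A I^A, I^A i}; Sofia ∈ {I^A I^B}.
Weight each parental genotype pair by prior × P(type-B child):
  I^A i × I^A I^B: posterior weight 1; P(next child type AB) = 1/4.
Weighted sum = 1/4.

1/4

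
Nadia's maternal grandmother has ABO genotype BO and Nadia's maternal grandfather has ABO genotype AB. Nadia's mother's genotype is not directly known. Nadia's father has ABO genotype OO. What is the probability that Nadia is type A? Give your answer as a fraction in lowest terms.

Nadia's mother's ABO genotype from BO × AB: 1/4 AB, 1/4 AO, 1/4 BB, 1/4 BO.
Crossing each possibility with the father OO and summing P(type A): 1/4·1/2 + 1/4·1/2 + 1/4·0 + 1/4·0 = 1/4.

1/4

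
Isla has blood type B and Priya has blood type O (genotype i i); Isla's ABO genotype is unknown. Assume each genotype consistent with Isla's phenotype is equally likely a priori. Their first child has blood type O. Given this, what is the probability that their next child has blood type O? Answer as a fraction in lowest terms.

1/2

Possible genotypes: Isla ∈ {I^B I^B, I^B i}; Priya ∈ {i i}.
Weight each parental genotype pair by prior × P(type-O child):
  I^B i × i i: posterior weight 1; P(next child type O) = 1/2.
Weighted sum = 1/2.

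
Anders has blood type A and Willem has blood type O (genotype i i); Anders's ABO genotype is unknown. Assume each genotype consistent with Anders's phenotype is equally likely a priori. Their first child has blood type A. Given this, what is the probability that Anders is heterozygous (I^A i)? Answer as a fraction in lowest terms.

1/3

Possible genotypes: Anders ∈ {I^A I^A, I^A i}; Willem ∈ {i i}.
Weight each parental genotype pair by prior × P(type-A child):
  I^A I^A × i i: posterior weight 2/3.
  I^A i × i i: posterior weight 1/3.
Sum the posterior weight over pairs where Anders is I^A i: 1/3.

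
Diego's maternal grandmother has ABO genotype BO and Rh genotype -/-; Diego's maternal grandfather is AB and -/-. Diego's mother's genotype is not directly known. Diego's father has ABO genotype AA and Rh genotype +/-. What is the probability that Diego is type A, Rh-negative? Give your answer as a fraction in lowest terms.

1/4

Diego's mother's ABO genotype from BO × AB: 1/4 AB, 1/4 AO, 1/4 BB, 1/4 BO.
Crossing each possibility with the father AA and summing P(type A): 1/4·1/2 + 1/4·1 + 1/4·0 + 1/4·1/2 = 1/2.
Similarly for Rh via the mother's Rh distribution: P(Rh-) = 1/2.
Independent loci: 1/2 × 1/2 = 1/4.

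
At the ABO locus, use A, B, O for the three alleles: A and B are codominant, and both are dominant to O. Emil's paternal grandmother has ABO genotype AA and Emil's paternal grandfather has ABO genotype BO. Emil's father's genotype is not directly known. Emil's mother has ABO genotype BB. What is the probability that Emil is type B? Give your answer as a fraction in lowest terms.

Emil's father's ABO genotype from AA × BO: 1/2 AB, 1/2 AO.
Crossing each possibility with the mother BB and summing P(type B): 1/2·1/2 + 1/2·1/2 = 1/2.

1/2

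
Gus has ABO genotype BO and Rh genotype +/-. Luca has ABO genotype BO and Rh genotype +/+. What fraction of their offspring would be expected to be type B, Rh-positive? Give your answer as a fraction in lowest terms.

ABO cross BO × BO → offspring phenotypes: 1/4 O, 3/4 B.
Rh cross +/- × +/+ → 1 Rh+.
Independent loci: P(type B, Rh-positive) = 3/4 × 1 = 3/4.

3/4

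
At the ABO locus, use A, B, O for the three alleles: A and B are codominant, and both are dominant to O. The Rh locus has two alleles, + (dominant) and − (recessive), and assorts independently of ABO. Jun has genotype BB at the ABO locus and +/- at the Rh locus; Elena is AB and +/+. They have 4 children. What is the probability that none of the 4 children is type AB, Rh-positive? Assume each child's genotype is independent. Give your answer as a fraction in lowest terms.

ABO cross BB × AB → 1/2 B, 1/2 AB.
Rh cross +/- × +/+ → 1 Rh+; so P(type AB, Rh-positive) = 1/2 × 1 = 1/2 per child.
P(not type AB, Rh-positive) = 1/2 for one child; (1/2)^4 = 1/16.

1/16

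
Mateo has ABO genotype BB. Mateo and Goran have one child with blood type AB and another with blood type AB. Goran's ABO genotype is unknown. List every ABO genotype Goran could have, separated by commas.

AA, AB, AO

For each candidate genotype of Goran, check whether crossing it with BB can produce every observed child phenotype.
  AA → possible child types {AB} ✓
  AB → possible child types {B, AB} ✓
  AO → possible child types {B, AB} ✓
  BB → possible child types {B} ✗
  BO → possible child types {B} ✗
  OO → possible child types {B} ✗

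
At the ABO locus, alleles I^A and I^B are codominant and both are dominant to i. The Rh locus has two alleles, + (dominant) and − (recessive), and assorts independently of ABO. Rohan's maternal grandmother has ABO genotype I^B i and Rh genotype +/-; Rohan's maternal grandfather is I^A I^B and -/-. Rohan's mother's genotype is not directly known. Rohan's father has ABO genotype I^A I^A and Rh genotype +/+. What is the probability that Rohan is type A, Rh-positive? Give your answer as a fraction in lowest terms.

1/2

Rohan's mother's ABO genotype from I^B i × I^A I^B: 1/4 I^A I^B, 1/4 I^A i, 1/4 I^B I^B, 1/4 I^B i.
Crossing each possibility with the father I^A I^A and summing P(type A): 1/4·1/2 + 1/4·1 + 1/4·0 + 1/4·1/2 = 1/2.
Similarly for Rh via the mother's Rh distribution: P(Rh+) = 1.
Independent loci: 1/2 × 1 = 1/2.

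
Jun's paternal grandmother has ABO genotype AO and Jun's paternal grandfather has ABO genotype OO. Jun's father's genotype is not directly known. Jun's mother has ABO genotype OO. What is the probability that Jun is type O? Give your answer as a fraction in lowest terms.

Jun's father's ABO genotype from AO × OO: 1/2 AO, 1/2 OO.
Crossing each possibility with the mother OO and summing P(type O): 1/2·1/2 + 1/2·1 = 3/4.

3/4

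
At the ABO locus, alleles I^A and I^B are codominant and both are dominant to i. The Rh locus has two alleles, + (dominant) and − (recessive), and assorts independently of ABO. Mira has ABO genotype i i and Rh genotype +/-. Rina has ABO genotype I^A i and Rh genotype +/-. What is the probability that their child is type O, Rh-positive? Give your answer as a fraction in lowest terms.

3/8

ABO cross i i × I^A i → offspring phenotypes: 1/2 O, 1/2 A.
Rh cross +/- × +/- → 3/4 Rh+, 1/4 Rh-.
Independent loci: P(type O, Rh-positive) = 1/2 × 3/4 = 3/8.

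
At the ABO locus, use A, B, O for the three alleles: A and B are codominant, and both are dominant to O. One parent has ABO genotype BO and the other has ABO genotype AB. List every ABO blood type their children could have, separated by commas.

A, B, AB

Gametes from BO × AB give offspring ABO genotypes AB, AO, BB, BO, i.e. phenotypes A, B, AB.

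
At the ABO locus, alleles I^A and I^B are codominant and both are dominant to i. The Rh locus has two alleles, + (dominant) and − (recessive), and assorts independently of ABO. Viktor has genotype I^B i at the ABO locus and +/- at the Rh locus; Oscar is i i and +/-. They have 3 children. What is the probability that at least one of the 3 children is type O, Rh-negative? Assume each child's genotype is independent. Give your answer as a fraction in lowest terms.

169/512

ABO cross I^B i × i i → 1/2 O, 1/2 B.
Rh cross +/- × +/- → 3/4 Rh+, 1/4 Rh-; so P(type O, Rh-negative) = 1/2 × 1/4 = 1/8 per child.
P(none) = (7/8)^3 = 343/512; P(at least one) = 1 − 343/512 = 169/512.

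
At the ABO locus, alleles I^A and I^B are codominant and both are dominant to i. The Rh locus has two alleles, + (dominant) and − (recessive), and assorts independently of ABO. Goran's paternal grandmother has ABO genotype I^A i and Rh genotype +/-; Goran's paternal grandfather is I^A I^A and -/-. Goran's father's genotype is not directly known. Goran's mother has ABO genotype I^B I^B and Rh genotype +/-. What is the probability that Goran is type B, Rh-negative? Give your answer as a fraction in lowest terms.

Goran's father's ABO genotype from I^A i × I^A I^A: 1/2 I^A I^A, 1/2 I^A i.
Crossing each possibility with the mother I^B I^B and summing P(type B): 1/2·0 + 1/2·1/2 = 1/4.
Similarly for Rh via the father's Rh distribution: P(Rh-) = 3/8.
Independent loci: 1/4 × 3/8 = 3/32.

3/32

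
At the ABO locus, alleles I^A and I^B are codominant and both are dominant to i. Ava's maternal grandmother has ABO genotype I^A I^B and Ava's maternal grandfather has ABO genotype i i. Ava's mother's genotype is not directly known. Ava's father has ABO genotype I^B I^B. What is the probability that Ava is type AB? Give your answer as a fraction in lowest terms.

1/4

Ava's mother's ABO genotype from I^A I^B × i i: 1/2 I^A i, 1/2 I^B i.
Crossing each possibility with the father I^B I^B and summing P(type AB): 1/2·1/2 + 1/2·0 = 1/4.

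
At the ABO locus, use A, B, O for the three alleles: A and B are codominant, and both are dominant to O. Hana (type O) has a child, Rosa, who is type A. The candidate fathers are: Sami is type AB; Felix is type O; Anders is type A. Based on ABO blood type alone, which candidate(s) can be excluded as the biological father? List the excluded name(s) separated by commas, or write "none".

A candidate is excluded only if no genotype consistent with his phenotype could produce a type A child with a type O mother.
Felix (type O): no genotype consistent with that phenotype can produce a type-A child with a type-O mother.

Felix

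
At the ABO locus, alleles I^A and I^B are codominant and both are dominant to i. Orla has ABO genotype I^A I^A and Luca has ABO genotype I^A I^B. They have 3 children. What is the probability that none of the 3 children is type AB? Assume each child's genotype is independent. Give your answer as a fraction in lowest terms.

1/8

ABO cross I^A I^A × I^A I^B → 1/2 A, 1/2 AB.
So P(type AB) = 1/2 per child.
P(not type AB) = 1/2 for one child; (1/2)^3 = 1/8.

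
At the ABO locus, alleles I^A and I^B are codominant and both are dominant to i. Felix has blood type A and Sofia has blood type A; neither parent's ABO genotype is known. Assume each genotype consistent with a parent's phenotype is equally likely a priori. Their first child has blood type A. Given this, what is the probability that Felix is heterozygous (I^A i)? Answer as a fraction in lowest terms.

7/15

Possible genotypes: Felix ∈ {I^A I^A, I^A i}; Sofia ∈ {I^A I^A, I^A i}.
Weight each parental genotype pair by prior × P(type-A child):
  I^A I^A × I^A I^A: posterior weight 4/15.
  I^A I^A × I^A i: posterior weight 4/15.
  I^A i × I^A I^A: posterior weight 4/15.
  I^A i × I^A i: posterior weight 1/5.
Sum the posterior weight over pairs where Felix is I^A i: 7/15.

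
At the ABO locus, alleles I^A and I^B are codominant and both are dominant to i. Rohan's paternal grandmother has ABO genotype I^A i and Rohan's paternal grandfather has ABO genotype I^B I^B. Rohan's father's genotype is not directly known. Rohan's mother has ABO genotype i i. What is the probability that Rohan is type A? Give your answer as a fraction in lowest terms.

Rohan's father's ABO genotype from I^A i × I^B I^B: 1/2 I^A I^B, 1/2 I^B i.
Crossing each possibility with the mother i i and summing P(type A): 1/2·1/2 + 1/2·0 = 1/4.

1/4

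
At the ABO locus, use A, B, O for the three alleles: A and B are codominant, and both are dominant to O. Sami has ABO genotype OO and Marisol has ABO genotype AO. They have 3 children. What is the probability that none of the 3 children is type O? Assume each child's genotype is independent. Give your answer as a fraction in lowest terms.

1/8

ABO cross OO × AO → 1/2 O, 1/2 A.
So P(type O) = 1/2 per child.
P(not type O) = 1/2 for one child; (1/2)^3 = 1/8.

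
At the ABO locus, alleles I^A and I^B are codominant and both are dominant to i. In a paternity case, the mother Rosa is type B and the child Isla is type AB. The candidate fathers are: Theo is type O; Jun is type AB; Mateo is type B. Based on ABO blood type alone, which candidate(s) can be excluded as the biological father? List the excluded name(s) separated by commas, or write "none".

A candidate is excluded only if no genotype consistent with his phenotype could produce a type AB child with a type B mother.
Theo (type O): no genotype consistent with that phenotype can produce a type-AB child with a type-B mother.
Mateo (type B): no genotype consistent with that phenotype can produce a type-AB child with a type-B mother.

Theo, Mateo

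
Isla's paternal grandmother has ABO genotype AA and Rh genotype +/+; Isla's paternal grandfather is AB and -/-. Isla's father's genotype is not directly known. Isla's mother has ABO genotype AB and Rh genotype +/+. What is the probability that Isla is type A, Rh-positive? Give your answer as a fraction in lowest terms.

Isla's father's ABO genotype from AA × AB: 1/2 AA, 1/2 AB.
Crossing each possibility with the mother AB and summing P(type A): 1/2·1/2 + 1/2·1/4 = 3/8.
Similarly for Rh via the father's Rh distribution: P(Rh+) = 1.
Independent loci: 3/8 × 1 = 3/8.

3/8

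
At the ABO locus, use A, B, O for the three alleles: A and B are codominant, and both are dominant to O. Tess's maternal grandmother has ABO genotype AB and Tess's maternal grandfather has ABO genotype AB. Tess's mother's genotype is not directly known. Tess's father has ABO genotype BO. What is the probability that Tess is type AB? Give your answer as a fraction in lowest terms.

1/4

Tess's mother's ABO genotype from AB × AB: 1/4 AA, 1/2 AB, 1/4 BB.
Crossing each possibility with the father BO and summing P(type AB): 1/4·1/2 + 1/2·1/4 + 1/4·0 = 1/4.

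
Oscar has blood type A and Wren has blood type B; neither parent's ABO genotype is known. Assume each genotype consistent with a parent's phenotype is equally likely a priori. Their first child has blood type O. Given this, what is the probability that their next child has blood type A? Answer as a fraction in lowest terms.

1/4

Possible genotypes: Oscar ∈ {I^A I^A, I^A i}; Wren ∈ {I^B I^B, I^B i}.
Weight each parental genotype pair by prior × P(type-O child):
  I^A i × I^B i: posterior weight 1; P(next child type A) = 1/4.
Weighted sum = 1/4.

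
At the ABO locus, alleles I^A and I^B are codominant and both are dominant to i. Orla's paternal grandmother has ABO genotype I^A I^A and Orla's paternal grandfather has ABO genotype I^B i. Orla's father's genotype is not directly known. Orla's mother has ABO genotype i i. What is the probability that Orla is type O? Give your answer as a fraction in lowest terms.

Orla's father's ABO genotype from I^A I^A × I^B i: 1/2 I^A I^B, 1/2 I^A i.
Crossing each possibility with the mother i i and summing P(type O): 1/2·0 + 1/2·1/2 = 1/4.

1/4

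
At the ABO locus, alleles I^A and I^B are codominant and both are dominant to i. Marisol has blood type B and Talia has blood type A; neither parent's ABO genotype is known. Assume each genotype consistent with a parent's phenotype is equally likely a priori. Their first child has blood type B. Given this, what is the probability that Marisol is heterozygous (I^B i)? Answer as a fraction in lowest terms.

Possible genotypes: Marisol ∈ {I^B I^B, I^B i}; Talia ∈ {I^A I^A, I^A i}.
Weight each parental genotype pair by prior × P(type-B child):
  I^B I^B × I^A i: posterior weight 2/3.
  I^B i × I^A i: posterior weight 1/3.
Sum the posterior weight over pairs where Marisol is I^B i: 1/3.

1/3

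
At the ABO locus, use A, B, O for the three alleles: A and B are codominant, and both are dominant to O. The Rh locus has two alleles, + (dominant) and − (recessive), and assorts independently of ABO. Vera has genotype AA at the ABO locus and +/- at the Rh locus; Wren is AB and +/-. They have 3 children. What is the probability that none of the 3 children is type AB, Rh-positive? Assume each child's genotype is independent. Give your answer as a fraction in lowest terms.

125/512

ABO cross AA × AB → 1/2 A, 1/2 AB.
Rh cross +/- × +/- → 3/4 Rh+, 1/4 Rh-; so P(type AB, Rh-positive) = 1/2 × 3/4 = 3/8 per child.
P(not type AB, Rh-positive) = 5/8 for one child; (5/8)^3 = 125/512.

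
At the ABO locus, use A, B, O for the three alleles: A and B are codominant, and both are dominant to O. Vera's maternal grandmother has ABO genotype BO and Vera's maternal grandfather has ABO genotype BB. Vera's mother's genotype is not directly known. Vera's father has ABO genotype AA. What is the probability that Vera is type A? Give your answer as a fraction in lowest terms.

Vera's mother's ABO genotype from BO × BB: 1/2 BB, 1/2 BO.
Crossing each possibility with the father AA and summing P(type A): 1/2·0 + 1/2·1/2 = 1/4.

1/4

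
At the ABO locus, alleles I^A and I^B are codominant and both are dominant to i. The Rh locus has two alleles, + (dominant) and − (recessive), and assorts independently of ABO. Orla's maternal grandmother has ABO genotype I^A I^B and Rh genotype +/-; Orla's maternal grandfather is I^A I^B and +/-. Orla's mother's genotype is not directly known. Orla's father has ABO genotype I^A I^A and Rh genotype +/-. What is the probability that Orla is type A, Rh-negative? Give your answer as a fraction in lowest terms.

Orla's mother's ABO genotype from I^A I^B × I^A I^B: 1/4 I^A I^A, 1/2 I^A I^B, 1/4 I^B I^B.
Crossing each possibility with the father I^A I^A and summing P(type A): 1/4·1 + 1/2·1/2 + 1/4·0 = 1/2.
Similarly for Rh via the mother's Rh distribution: P(Rh-) = 1/4.
Independent loci: 1/2 × 1/4 = 1/8.

1/8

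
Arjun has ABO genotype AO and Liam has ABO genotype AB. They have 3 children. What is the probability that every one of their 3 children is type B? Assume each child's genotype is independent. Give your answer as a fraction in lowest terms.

1/64

ABO cross AO × AB → 1/2 A, 1/4 B, 1/4 AB.
So P(type B) = 1/4 per child.
All 3 independent: (1/4)^3 = 1/64.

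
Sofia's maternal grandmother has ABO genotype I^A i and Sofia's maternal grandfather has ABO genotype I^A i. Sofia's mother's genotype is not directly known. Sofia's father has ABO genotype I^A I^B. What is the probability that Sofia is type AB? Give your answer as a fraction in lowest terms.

1/4

Sofia's mother's ABO genotype from I^A i × I^A i: 1/4 I^A I^A, 1/2 I^A i, 1/4 i i.
Crossing each possibility with the father I^A I^B and summing P(type AB): 1/4·1/2 + 1/2·1/4 + 1/4·0 = 1/4.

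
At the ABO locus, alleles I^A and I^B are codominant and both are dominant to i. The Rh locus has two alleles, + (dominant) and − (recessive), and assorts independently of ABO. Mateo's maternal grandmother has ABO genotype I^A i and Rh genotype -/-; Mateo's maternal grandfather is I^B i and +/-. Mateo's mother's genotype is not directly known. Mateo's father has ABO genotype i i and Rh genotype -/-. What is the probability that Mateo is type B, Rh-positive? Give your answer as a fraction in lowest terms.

Mateo's mother's ABO genotype from I^A i × I^B i: 1/4 I^A I^B, 1/4 I^A i, 1/4 I^B i, 1/4 i i.
Crossing each possibility with the father i i and summing P(type B): 1/4·1/2 + 1/4·0 + 1/4·1/2 + 1/4·0 = 1/4.
Similarly for Rh via the mother's Rh distribution: P(Rh+) = 1/4.
Independent loci: 1/4 × 1/4 = 1/16.

1/16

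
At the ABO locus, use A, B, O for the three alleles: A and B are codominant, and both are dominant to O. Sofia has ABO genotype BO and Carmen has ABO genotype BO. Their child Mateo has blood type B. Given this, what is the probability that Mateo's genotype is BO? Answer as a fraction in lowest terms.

2/3

Cross BO × BO → 1/4 BB, 1/2 BO, 1/4 OO.
Type-B genotypes among offspring: BB (1/4), BO (1/2); total 3/4.
P(BO | type B) = (1/2) / (3/4) = 2/3.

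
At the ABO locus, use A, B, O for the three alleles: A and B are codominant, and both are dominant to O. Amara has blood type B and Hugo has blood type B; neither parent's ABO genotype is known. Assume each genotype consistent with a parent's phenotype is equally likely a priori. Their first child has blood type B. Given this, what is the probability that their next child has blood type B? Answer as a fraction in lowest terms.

19/20

Possible genotypes: Amara ∈ {BB, BO}; Hugo ∈ {BB, BO}.
Weight each parental genotype pair by prior × P(type-B child):
  BB × BB: posterior weight 4/15; P(next child type B) = 1.
  BB × BO: posterior weight 4/15; P(next child type B) = 1.
  BO × BB: posterior weight 4/15; P(next child type B) = 1.
  BO × BO: posterior weight 1/5; P(next child type B) = 3/4.
Weighted sum = 19/20.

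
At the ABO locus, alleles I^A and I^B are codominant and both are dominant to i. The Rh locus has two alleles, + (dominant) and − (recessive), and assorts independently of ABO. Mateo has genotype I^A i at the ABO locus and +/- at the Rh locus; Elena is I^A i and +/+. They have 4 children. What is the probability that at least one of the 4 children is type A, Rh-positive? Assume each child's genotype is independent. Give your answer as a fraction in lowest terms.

ABO cross I^A i × I^A i → 1/4 O, 3/4 A.
Rh cross +/- × +/+ → 1 Rh+; so P(type A, Rh-positive) = 3/4 × 1 = 3/4 per child.
P(none) = (1/4)^4 = 1/256; P(at least one) = 1 − 1/256 = 255/256.

255/256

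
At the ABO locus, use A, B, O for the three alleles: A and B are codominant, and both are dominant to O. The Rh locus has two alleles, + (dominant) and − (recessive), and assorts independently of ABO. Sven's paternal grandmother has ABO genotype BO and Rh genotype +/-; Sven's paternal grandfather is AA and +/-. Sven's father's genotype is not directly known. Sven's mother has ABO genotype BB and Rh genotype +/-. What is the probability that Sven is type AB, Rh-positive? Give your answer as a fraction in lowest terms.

Sven's father's ABO genotype from BO × AA: 1/2 AB, 1/2 AO.
Crossing each possibility with the mother BB and summing P(type AB): 1/2·1/2 + 1/2·1/2 = 1/2.
Similarly for Rh via the father's Rh distribution: P(Rh+) = 3/4.
Independent loci: 1/2 × 3/4 = 3/8.

3/8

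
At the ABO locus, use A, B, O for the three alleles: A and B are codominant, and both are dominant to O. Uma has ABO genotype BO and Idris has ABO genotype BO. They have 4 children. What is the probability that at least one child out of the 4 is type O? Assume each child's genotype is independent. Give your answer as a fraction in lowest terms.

175/256

ABO cross BO × BO → 1/4 O, 3/4 B.
So P(type O) = 1/4 per child.
P(none) = (3/4)^4 = 81/256; P(at least one) = 1 − 81/256 = 175/256.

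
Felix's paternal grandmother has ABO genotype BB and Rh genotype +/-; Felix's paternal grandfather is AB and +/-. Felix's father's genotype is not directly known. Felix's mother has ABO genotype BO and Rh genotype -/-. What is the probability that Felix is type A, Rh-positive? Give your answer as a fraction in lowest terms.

1/16

Felix's father's ABO genotype from BB × AB: 1/2 AB, 1/2 BB.
Crossing each possibility with the mother BO and summing P(type A): 1/2·1/4 + 1/2·0 = 1/8.
Similarly for Rh via the father's Rh distribution: P(Rh+) = 1/2.
Independent loci: 1/8 × 1/2 = 1/16.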